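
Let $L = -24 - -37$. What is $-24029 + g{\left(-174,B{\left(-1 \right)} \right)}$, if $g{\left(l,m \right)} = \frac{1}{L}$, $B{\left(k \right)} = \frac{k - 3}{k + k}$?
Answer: $- \frac{312376}{13} \approx -24029.0$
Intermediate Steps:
$B{\left(k \right)} = \frac{-3 + k}{2 k}$
$L = 13$ ($L = -24 + 37 = 13$)
$g{\left(l,m \right)} = \frac{1}{13}$
$-24029 + g{\left(-174,B{\left(-1 \right)} \right)} = -24029 + \frac{1}{13} = - \frac{312376}{13}$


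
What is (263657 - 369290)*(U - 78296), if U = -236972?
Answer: 33302704644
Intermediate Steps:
(263657 - 369290)*(U - 78296) = (263657 - 369290)*(-236972 - 78296) = -105633*(-315268) = 33302704644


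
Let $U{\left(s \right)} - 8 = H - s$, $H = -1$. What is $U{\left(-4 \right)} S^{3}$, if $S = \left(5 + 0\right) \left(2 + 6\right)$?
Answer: $704000$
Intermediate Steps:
$U{\left(s \right)} = 7 - s$ ($U{\left(s \right)} = 8 - \left(1 + s\right) = 7 - s$)
$S = 40$ ($S = 5 \cdot 8 = 40$)
$U{\left(-4 \right)} S^{3} = \left(7 - -4\right) 40^{3} = \left(7 + 4\right) 64000 = 11 \cdot 64000 = 704000$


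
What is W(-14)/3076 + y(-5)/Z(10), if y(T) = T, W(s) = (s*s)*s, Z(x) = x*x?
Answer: -14489/15380 ≈ -0.94207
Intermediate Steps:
Z(x) = x²
W(s) = s³ (W(s) = s²*s = s³)
W(-14)/3076 + y(-5)/Z(10) = (-14)³/3076 - 5/(10²) = -2744*1/3076 - 5/100 = -686/769 - 5*1/100 = -686/769 - 1/20 = -14489/15380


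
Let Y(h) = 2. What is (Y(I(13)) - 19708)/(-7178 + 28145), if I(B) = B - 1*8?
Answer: -19706/20967 ≈ -0.93986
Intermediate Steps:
I(B) = -8 + B (I(B) = B - 8 = -8 + B)
(Y(I(13)) - 19708)/(-7178 + 28145) = (2 - 19708)/(-7178 + 28145) = -19706/20967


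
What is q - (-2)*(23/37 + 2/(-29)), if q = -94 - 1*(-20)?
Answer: -78216/1073 ≈ -72.895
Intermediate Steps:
q = -74 (q = -94 + 20 = -74)
q - (-2)*(23/37 + 2/(-29)) = -74 - (-2)*(23/37 + 2/(-29)) = -74 - (-2)*(23*(1/37) + 2*(-1/29)) = -74 - (-2)*(23/37 - 2/29) = -74 - (-2)*593/1073 = -74 - 1*(-1186/1073) = -74 + 1186/1073 = -78216/1073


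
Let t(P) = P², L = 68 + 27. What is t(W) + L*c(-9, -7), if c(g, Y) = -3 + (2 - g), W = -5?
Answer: 785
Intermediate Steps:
c(g, Y) = -1 - g
L = 95
t(W) + L*c(-9, -7) = (-5)² + 95*(-1 - 1*(-9)) = 25 + 95*(-1 + 9) = 25 + 95*8 = 25 + 760 = 785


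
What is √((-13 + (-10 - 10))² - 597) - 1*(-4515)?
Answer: 4515 + 2*√123 ≈ 4537.2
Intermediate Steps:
√((-13 + (-10 - 10))² - 597) - 1*(-4515) = √((-13 - 20)² - 597) + 4515 = √((-33)² - 597) + 4515 = √(1089 - 597) + 4515 = √492 + 4515 = 2*√123 + 4515 = 4515 + 2*√123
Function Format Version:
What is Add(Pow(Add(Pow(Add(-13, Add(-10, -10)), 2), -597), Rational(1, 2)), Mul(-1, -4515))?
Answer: Add(4515, Mul(2, Pow(123, Rational(1, 2)))) ≈ 4537.2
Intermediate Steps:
Add(Pow(Add(Pow(Add(-13, Add(-10, -10)), 2), -597), Rational(1, 2)), Mul(-1, -4515)) = Add(Pow(Add(Pow(Add(-13, -20), 2), -597), Rational(1, 2)), 4515) = Add(Pow(Add(Pow(-33, 2), -597), Rational(1, 2)), 4515) = Add(Pow(Add(1089, -597), Rational(1, 2)), 4515) = Add(Pow(492, Rational(1, 2)), 4515) = Add(Mul(2, Pow(123, Rational(1, 2))), 4515) = Add(4515, Mul(2, Pow(123, Rational(1, 2))))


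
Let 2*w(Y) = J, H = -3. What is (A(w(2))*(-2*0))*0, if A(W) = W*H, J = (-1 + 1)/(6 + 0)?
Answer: 0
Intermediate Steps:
J = 0 (J = 0/6 = 0*(⅙) = 0)
w(Y) = 0 (w(Y) = (½)*0 = 0)
A(W) = -3*W (A(W) = W*(-3) = -3*W)
(A(w(2))*(-2*0))*0 = ((-3*0)*(-2*0))*0 = (0*0)*0 = 0*0 = 0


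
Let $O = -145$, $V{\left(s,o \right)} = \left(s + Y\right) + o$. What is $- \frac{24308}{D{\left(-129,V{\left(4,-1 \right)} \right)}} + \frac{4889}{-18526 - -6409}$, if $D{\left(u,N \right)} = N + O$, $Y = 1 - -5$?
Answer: $\frac{73468783}{411978} \approx 178.33$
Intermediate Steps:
$Y = 6$ ($Y = 1 + 5 = 6$)
$V{\left(s,o \right)} = 6 + o + s$ ($V{\left(s,o \right)} = \left(s + 6\right) + o = \left(6 + s\right) + o = 6 + o + s$)
$D{\left(u,N \right)} = -145 + N$ ($D{\left(u,N \right)} = N - 145 = -145 + N$)
$- \frac{24308}{D{\left(-129,V{\left(4,-1 \right)} \right)}} + \frac{4889}{-18526 - -6409} = - \frac{24308}{-145 + \left(6 - 1 + 4\right)} + \frac{4889}{-18526 - -6409} = - \frac{24308}{-145 + 9} + \frac{4889}{-18526 + 6409} = - \frac{24308}{-136} + \frac{4889}{-12117} = \left(-24308\right) \left(- \frac{1}{136}\right) + 4889 \left(- \frac{1}{12117}\right) = \frac{6077}{34} - \frac{4889}{12117} = \frac{73468783}{411978}$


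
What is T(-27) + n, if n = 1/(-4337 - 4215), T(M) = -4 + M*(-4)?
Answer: 889407/8552 ≈ 104.00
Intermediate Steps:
T(M) = -4 - 4*M
n = -1/8552 (n = 1/(-8552) = -1/8552 ≈ -0.00011693)
T(-27) + n = (-4 - 4*(-27)) - 1/8552 = (-4 + 108) - 1/8552 = 104 - 1/8552 = 889407/8552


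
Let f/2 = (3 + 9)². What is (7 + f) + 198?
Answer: 493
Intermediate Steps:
f = 288 (f = 2*(3 + 9)² = 2*12² = 2*144 = 288)
(7 + f) + 198 = (7 + 288) + 198 = 295 + 198 = 493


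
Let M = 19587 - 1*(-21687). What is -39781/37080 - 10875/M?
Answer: -113620333/85024440 ≈ -1.3363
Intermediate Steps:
M = 41274 (M = 19587 + 21687 = 41274)
-39781/37080 - 10875/M = -39781/37080 - 10875/41274 = -39781*1/37080 - 10875*1/41274 = -39781/37080 - 3625/13758 = -113620333/85024440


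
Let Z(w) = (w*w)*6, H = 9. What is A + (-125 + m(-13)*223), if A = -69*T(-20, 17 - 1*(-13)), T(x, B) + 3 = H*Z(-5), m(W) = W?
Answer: -95967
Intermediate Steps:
Z(w) = 6*w² (Z(w) = w²*6 = 6*w²)
T(x, B) = 1347 (T(x, B) = -3 + 9*(6*(-5)²) = -3 + 9*(6*25) = -3 + 9*150 = -3 + 1350 = 1347)
A = -92943 (A = -69*1347 = -92943)
A + (-125 + m(-13)*223) = -92943 + (-125 - 13*223) = -92943 + (-125 - 2899) = -92943 - 3024 = -95967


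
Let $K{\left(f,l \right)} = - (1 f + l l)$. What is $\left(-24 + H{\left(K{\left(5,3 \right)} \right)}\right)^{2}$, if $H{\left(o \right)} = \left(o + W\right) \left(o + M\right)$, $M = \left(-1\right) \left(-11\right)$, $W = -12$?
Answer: $2916$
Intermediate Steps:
$M = 11$
$K{\left(f,l \right)} = - f - l^{2}$ ($K{\left(f,l \right)} = - (f + l^{2}) = - f - l^{2}$)
$H{\left(o \right)} = \left(-12 + o\right) \left(11 + o\right)$ ($H{\left(o \right)} = \left(o - 12\right) \left(o + 11\right) = \left(-12 + o\right) \left(11 + o\right)$)
$\left(-24 + H{\left(K{\left(5,3 \right)} \right)}\right)^{2} = \left(-24 - \left(132 - 9 - 5 - \left(\left(-1\right) 5 - 3^{2}\right)^{2}\right)\right)^{2} = \left(-24 - \left(127 - 9 - \left(-5 - 9\right)^{2}\right)\right)^{2} = \left(-24 - \left(118 - \left(-5 - 9\right)^{2}\right)\right)^{2} = \left(-24 - \left(118 - 196\right)\right)^{2} = \left(-24 + \left(-132 + 196 + 14\right)\right)^{2} = \left(-24 + 78\right)^{2} = 54^{2} = 2916$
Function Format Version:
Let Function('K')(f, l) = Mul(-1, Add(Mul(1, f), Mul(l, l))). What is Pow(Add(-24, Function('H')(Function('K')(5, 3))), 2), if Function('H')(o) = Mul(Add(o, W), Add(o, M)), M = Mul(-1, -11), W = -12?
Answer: 2916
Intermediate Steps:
M = 11
Function('K')(f, l) = Add(Mul(-1, f), Mul(-1, Pow(l, 2))) (Function('K')(f, l) = Mul(-1, Add(f, Pow(l, 2))) = Add(Mul(-1, f), Mul(-1, Pow(l, 2))))
Function('H')(o) = Mul(Add(-12, o), Add(11, o)) (Function('H')(o) = Mul(Add(o, -12), Add(o, 11)) = Mul(Add(-12, o), Add(11, o)))
Pow(Add(-24, Function('H')(Function('K')(5, 3))), 2) = Pow(Add(-24, Add(-132, Pow(Add(Mul(-1, 5), Mul(-1, Pow(3, 2))), 2), Mul(-1, Add(Mul(-1, 5), Mul(-1, Pow(3, 2)))))), 2) = Pow(Add(-24, Add(-132, Pow(Add(-5, Mul(-1, 9)), 2), Mul(-1, Add(-5, Mul(-1, 9))))), 2) = Pow(Add(-24, Add(-132, Pow(Add(-5, -9), 2), Mul(-1, Add(-5, -9)))), 2) = Pow(Add(-24, Add(-132, Pow(-14, 2), Mul(-1, -14))), 2) = Pow(Add(-24, Add(-132, 196, 14)), 2) = Pow(Add(-24, 78), 2) = Pow(54, 2) = 2916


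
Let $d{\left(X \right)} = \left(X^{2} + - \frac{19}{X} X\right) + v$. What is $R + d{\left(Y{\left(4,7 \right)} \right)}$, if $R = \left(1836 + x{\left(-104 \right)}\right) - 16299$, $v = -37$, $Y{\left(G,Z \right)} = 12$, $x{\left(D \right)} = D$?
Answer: $-14479$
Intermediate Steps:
$R = -14567$ ($R = \left(1836 - 104\right) - 16299 = 1732 - 16299 = -14567$)
$d{\left(X \right)} = -56 + X^{2}$ ($d{\left(X \right)} = \left(X^{2} + - \frac{19}{X} X\right) - 37 = \left(X^{2} - 19\right) - 37 = \left(-19 + X^{2}\right) - 37 = -56 + X^{2}$)
$R + d{\left(Y{\left(4,7 \right)} \right)} = -14567 - \left(56 - 12^{2}\right) = -14567 + \left(-56 + 144\right) = -14567 + 88 = -14479$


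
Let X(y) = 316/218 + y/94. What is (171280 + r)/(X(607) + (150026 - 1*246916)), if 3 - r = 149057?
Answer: -227727596/992653925 ≈ -0.22941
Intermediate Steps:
r = -149054 (r = 3 - 1*149057 = 3 - 149057 = -149054)
X(y) = 158/109 + y/94 (X(y) = 316*(1/218) + y*(1/94) = 158/109 + y/94)
(171280 + r)/(X(607) + (150026 - 1*246916)) = (171280 - 149054)/((158/109 + (1/94)*607) + (150026 - 1*246916)) = 22226/((158/109 + 607/94) + (150026 - 246916)) = 22226/(81015/10246 - 96890) = 22226/(-992653925/10246) = 22226*(-10246/992653925) = -227727596/992653925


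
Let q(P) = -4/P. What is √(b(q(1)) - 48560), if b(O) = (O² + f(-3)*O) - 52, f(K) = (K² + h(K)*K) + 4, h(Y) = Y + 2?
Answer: 2*I*√12165 ≈ 220.59*I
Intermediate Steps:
h(Y) = 2 + Y
f(K) = 4 + K² + K*(2 + K) (f(K) = (K² + (2 + K)*K) + 4 = (K² + K*(2 + K)) + 4 = 4 + K² + K*(2 + K))
b(O) = -52 + O² + 16*O (b(O) = (O² + (4 + 2*(-3) + 2*(-3)²)*O) - 52 = (O² + (4 - 6 + 2*9)*O) - 52 = (O² + (4 - 6 + 18)*O) - 52 = (O² + 16*O) - 52 = -52 + O² + 16*O)
√(b(q(1)) - 48560) = √((-52 + (-4/1)² + 16*(-4/1)) - 48560) = √((-52 + (-4*1)² + 16*(-4*1)) - 48560) = √((-52 + (-4)² + 16*(-4)) - 48560) = √((-52 + 16 - 64) - 48560) = √(-100 - 48560) = √(-48660) = 2*I*√12165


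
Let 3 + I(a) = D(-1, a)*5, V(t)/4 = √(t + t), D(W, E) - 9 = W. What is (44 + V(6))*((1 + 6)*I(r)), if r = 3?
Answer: 11396 + 2072*√3 ≈ 14985.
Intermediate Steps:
D(W, E) = 9 + W
V(t) = 4*√2*√t (V(t) = 4*√(t + t) = 4*√(2*t) = 4*(√2*√t) = 4*√2*√t)
I(a) = 37 (I(a) = -3 + (9 - 1)*5 = -3 + 8*5 = -3 + 40 = 37)
(44 + V(6))*((1 + 6)*I(r)) = (44 + 4*√2*√6)*((1 + 6)*37) = (44 + 8*√3)*(7*37) = (44 + 8*√3)*259 = 11396 + 2072*√3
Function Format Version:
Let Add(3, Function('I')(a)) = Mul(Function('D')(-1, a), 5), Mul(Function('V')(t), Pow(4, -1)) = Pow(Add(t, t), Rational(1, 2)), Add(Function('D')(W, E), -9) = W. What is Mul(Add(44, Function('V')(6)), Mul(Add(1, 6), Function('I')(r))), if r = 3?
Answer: Add(11396, Mul(2072, Pow(3, Rational(1, 2)))) ≈ 14985.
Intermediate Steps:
Function('D')(W, E) = Add(9, W)
Function('V')(t) = Mul(4, Pow(2, Rational(1, 2)), Pow(t, Rational(1, 2))) (Function('V')(t) = Mul(4, Pow(Add(t, t), Rational(1, 2))) = Mul(4, Pow(Mul(2, t), Rational(1, 2))) = Mul(4, Mul(Pow(2, Rational(1, 2)), Pow(t, Rational(1, 2)))) = Mul(4, Pow(2, Rational(1, 2)), Pow(t, Rational(1, 2))))
Function('I')(a) = 37 (Function('I')(a) = Add(-3, Mul(Add(9, -1), 5)) = Add(-3, Mul(8, 5)) = Add(-3, 40) = 37)
Mul(Add(44, Function('V')(6)), Mul(Add(1, 6), Function('I')(r))) = Mul(Add(44, Mul(4, Pow(2, Rational(1, 2)), Pow(6, Rational(1, 2)))), Mul(Add(1, 6), 37)) = Mul(Add(44, Mul(8, Pow(3, Rational(1, 2)))), Mul(7, 37)) = Mul(Add(44, Mul(8, Pow(3, Rational(1, 2)))), 259) = Add(11396, Mul(2072, Pow(3, Rational(1, 2))))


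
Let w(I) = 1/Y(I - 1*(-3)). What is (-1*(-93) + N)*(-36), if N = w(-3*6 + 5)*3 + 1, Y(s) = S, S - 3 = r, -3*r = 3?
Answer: -3438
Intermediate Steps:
r = -1 (r = -1/3*3 = -1)
S = 2 (S = 3 - 1 = 2)
Y(s) = 2
w(I) = 1/2
N = 5/2 (N = (1/2)*3 + 1 = 3/2 + 1 = 5/2 ≈ 2.5000)
(-1*(-93) + N)*(-36) = (-1*(-93) + 5/2)*(-36) = (93 + 5/2)*(-36) = (191/2)*(-36) = -3438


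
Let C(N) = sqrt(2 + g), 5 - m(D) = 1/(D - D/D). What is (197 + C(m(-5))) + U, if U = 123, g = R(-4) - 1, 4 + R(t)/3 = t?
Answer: 320 + I*sqrt(23) ≈ 320.0 + 4.7958*I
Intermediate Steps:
R(t) = -12 + 3*t
m(D) = 5 - 1/(-1 + D) (m(D) = 5 - 1/(D - D/D) = 5 - 1/(D - 1*1) = 5 - 1/(D - 1) = 5 - 1/(-1 + D))
g = -25 (g = (-12 + 3*(-4)) - 1 = (-12 - 12) - 1 = -24 - 1 = -25)
C(N) = I*sqrt(23) (C(N) = sqrt(2 - 25) = sqrt(-23) = I*sqrt(23))
(197 + C(m(-5))) + U = (197 + I*sqrt(23)) + 123 = 320 + I*sqrt(23)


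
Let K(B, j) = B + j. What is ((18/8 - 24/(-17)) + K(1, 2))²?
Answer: 205209/4624 ≈ 44.379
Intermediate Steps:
((18/8 - 24/(-17)) + K(1, 2))² = ((18/8 - 24/(-17)) + (1 + 2))² = ((18*(⅛) - 24*(-1/17)) + 3)² = ((9/4 + 24/17) + 3)² = (249/68 + 3)² = (453/68)² = 205209/4624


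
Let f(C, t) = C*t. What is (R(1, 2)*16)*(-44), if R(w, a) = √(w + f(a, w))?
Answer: -704*√3 ≈ -1219.4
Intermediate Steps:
R(w, a) = √(w + a*w)
(R(1, 2)*16)*(-44) = (√(1*(1 + 2))*16)*(-44) = (√(1*3)*16)*(-44) = (√3*16)*(-44) = (16*√3)*(-44) = -704*√3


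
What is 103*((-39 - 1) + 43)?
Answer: 309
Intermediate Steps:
103*((-39 - 1) + 43) = 103*(-40 + 43) = 103*3 = 309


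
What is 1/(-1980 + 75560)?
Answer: 1/73580 ≈ 1.3591e-5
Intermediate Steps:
1/(-1980 + 75560) = 1/73580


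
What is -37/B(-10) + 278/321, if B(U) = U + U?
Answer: 17437/6420 ≈ 2.7160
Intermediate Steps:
B(U) = 2*U
-37/B(-10) + 278/321 = -37/(2*(-10)) + 278/321 = -37/(-20) + 278*(1/321) = -37*(-1/20) + 278/321 = 37/20 + 278/321 = 17437/6420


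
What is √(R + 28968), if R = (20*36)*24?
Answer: 2*√11562 ≈ 215.05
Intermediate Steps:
R = 17280 (R = 720*24 = 17280)
√(R + 28968) = √(17280 + 28968) = √46248 = 2*√11562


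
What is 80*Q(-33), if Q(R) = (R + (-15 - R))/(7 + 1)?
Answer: -150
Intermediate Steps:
Q(R) = -15/8
80*Q(-33) = 80*(-15/8) = -150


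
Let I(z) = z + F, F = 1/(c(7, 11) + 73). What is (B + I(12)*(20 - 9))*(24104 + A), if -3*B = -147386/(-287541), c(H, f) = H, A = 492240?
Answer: 13669602276353/200610 ≈ 6.8140e+7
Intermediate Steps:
B = -147386/862623 (B = -(-147386)/(3*(-287541)) = -(-147386)*(-1)/(3*287541) = -⅓*147386/287541 = -147386/862623 ≈ -0.17086)
F = 1/80 (F = 1/(7 + 73) = 1/80 ≈ 0.012500)
I(z) = 1/80 + z (I(z) = z + 1/80 = 1/80 + z)
(B + I(12)*(20 - 9))*(24104 + A) = (-147386/862623 + (1/80 + 12)*(20 - 9))*(24104 + 492240) = (-147386/862623 + (961/80)*11)*516344 = (-147386/862623 + 10571/80)*516344 = (9106996853/69009840)*516344 = 13669602276353/200610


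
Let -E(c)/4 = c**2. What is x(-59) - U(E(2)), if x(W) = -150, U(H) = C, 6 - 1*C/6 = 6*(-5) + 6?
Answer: -330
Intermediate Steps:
E(c) = -4*c**2
C = 180 (C = 36 - 6*(6*(-5) + 6) = 36 - 6*(-30 + 6) = 36 - 6*(-24) = 36 + 144 = 180)
U(H) = 180
x(-59) - U(E(2)) = -150 - 1*180 = -150 - 180 = -330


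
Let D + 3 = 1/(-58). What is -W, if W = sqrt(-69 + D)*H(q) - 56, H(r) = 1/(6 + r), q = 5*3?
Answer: 56 - I*sqrt(242266)/1218 ≈ 56.0 - 0.40411*I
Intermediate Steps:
D = -175/58 (D = -3 + 1/(-58) = -3 - 1/58 = -175/58 ≈ -3.0172)
q = 15
W = -56 + I*sqrt(242266)/1218 (W = sqrt(-69 - 175/58)/(6 + 15) - 56 = sqrt(-4177/58)/21 - 56 = (I*sqrt(242266)/58)*(1/21) - 56 = I*sqrt(242266)/1218 - 56 = -56 + I*sqrt(242266)/1218 ≈ -56.0 + 0.40411*I)
-W = -(-56 + I*sqrt(242266)/1218) = 56 - I*sqrt(242266)/1218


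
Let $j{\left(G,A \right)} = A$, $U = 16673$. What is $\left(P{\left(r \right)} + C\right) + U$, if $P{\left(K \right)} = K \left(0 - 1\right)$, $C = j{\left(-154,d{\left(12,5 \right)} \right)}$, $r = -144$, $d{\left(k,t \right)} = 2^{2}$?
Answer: $16821$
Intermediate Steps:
$d{\left(k,t \right)} = 4$
$C = 4$
$P{\left(K \right)} = - K$ ($P{\left(K \right)} = K \left(-1\right) = - K$)
$\left(P{\left(r \right)} + C\right) + U = \left(\left(-1\right) \left(-144\right) + 4\right) + 16673 = \left(144 + 4\right) + 16673 = 148 + 16673 = 16821$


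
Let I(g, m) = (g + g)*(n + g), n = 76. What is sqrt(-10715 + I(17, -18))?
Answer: I*sqrt(7553) ≈ 86.908*I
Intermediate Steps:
I(g, m) = 2*g*(76 + g) (I(g, m) = (g + g)*(76 + g) = (2*g)*(76 + g) = 2*g*(76 + g))
sqrt(-10715 + I(17, -18)) = sqrt(-10715 + 2*17*(76 + 17)) = sqrt(-10715 + 2*17*93) = sqrt(-10715 + 3162) = sqrt(-7553) = I*sqrt(7553)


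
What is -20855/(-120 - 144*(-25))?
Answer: -4171/696 ≈ -5.9928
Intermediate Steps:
-20855/(-120 - 144*(-25)) = -20855/(-120 + 3600) = -20855/3480 = -20855*1/3480 = -4171/696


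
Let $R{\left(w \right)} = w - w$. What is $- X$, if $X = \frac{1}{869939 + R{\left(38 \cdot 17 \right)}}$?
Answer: $- \frac{1}{869939} \approx -1.1495 \cdot 10^{-6}$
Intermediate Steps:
$R{\left(w \right)} = 0$
$X = \frac{1}{869939}$ ($X = \frac{1}{869939 + 0} = \frac{1}{869939} \approx 1.1495 \cdot 10^{-6}$)
$- X = \left(-1\right) \frac{1}{869939} = - \frac{1}{869939}$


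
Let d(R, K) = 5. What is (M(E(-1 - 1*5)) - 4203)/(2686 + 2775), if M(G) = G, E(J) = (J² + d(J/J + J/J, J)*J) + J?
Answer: -4203/5461 ≈ -0.76964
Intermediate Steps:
E(J) = J² + 6*J (E(J) = (J² + 5*J) + J = J² + 6*J)
(M(E(-1 - 1*5)) - 4203)/(2686 + 2775) = ((-1 - 1*5)*(6 + (-1 - 1*5)) - 4203)/(2686 + 2775) = ((-1 - 5)*(6 + (-1 - 5)) - 4203)/5461 = (-6*(6 - 6) - 4203)*(1/5461) = (-6*0 - 4203)*(1/5461) = (0 - 4203)*(1/5461) = -4203*1/5461 = -4203/5461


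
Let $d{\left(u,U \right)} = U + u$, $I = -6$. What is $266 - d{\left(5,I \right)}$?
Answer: $267$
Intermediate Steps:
$266 - d{\left(5,I \right)} = 266 - \left(-6 + 5\right) = 266 - -1 = 266 + 1 = 267$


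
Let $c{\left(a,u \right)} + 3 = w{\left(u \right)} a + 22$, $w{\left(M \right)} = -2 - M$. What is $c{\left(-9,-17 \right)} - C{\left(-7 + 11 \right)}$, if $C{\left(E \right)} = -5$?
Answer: $-111$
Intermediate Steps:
$c{\left(a,u \right)} = 19 + a \left(-2 - u\right)$ ($c{\left(a,u \right)} = -3 + \left(\left(-2 - u\right) a + 22\right) = -3 + \left(a \left(-2 - u\right) + 22\right) = -3 + \left(22 + a \left(-2 - u\right)\right) = 19 + a \left(-2 - u\right)$)
$c{\left(-9,-17 \right)} - C{\left(-7 + 11 \right)} = \left(19 - - 9 \left(2 - 17\right)\right) - -5 = \left(19 - \left(-9\right) \left(-15\right)\right) + 5 = \left(19 - 135\right) + 5 = -116 + 5 = -111$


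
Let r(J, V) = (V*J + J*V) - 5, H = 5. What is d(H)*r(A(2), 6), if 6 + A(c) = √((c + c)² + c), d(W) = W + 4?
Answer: -693 + 324*√2 ≈ -234.79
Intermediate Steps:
d(W) = 4 + W
A(c) = -6 + √(c + 4*c²) (A(c) = -6 + √((c + c)² + c) = -6 + √((2*c)² + c) = -6 + √(4*c² + c) = -6 + √(c + 4*c²))
r(J, V) = -5 + 2*J*V (r(J, V) = (J*V + J*V) - 5 = 2*J*V - 5 = -5 + 2*J*V)
d(H)*r(A(2), 6) = (4 + 5)*(-5 + 2*(-6 + √(2*(1 + 4*2)))*6) = 9*(-5 + 2*(-6 + √(2*(1 + 8)))*6) = 9*(-5 + 2*(-6 + √(2*9))*6) = 9*(-5 + 2*(-6 + √18)*6) = 9*(-5 + 2*(-6 + 3*√2)*6) = 9*(-5 + (-72 + 36*√2)) = 9*(-77 + 36*√2) = -693 + 324*√2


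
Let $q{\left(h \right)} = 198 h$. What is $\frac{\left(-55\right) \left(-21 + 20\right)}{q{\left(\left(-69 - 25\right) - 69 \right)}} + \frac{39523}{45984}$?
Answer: $\frac{19288427}{22486176} \approx 0.85779$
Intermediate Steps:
$\frac{\left(-55\right) \left(-21 + 20\right)}{q{\left(\left(-69 - 25\right) - 69 \right)}} + \frac{39523}{45984} = \frac{\left(-55\right) \left(-21 + 20\right)}{198 \left(\left(-69 - 25\right) - 69\right)} + \frac{39523}{45984} = \frac{\left(-55\right) \left(-1\right)}{198 \left(-94 - 69\right)} + 39523 \cdot \frac{1}{45984} = \frac{55}{198 \left(-163\right)} + \frac{39523}{45984} = \frac{55}{-32274} + \frac{39523}{45984} = 55 \left(- \frac{1}{32274}\right) + \frac{39523}{45984} = - \frac{5}{2934} + \frac{39523}{45984} = \frac{19288427}{22486176}$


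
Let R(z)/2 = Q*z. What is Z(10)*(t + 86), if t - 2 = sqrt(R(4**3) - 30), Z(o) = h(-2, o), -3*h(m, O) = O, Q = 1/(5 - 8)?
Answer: -880/3 - 10*I*sqrt(654)/9 ≈ -293.33 - 28.415*I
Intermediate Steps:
Q = -1/3 (Q = 1/(-3) = -1/3 ≈ -0.33333)
h(m, O) = -O/3
Z(o) = -o/3
R(z) = -2*z/3 (R(z) = 2*(-z/3) = -2*z/3)
t = 2 + I*sqrt(654)/3 (t = 2 + sqrt(-2/3*4**3 - 30) = 2 + sqrt(-2/3*64 - 30) = 2 + sqrt(-128/3 - 30) = 2 + sqrt(-218/3) = 2 + I*sqrt(654)/3 ≈ 2.0 + 8.5245*I)
Z(10)*(t + 86) = (-1/3*10)*((2 + I*sqrt(654)/3) + 86) = -10*(88 + I*sqrt(654)/3)/3 = -880/3 - 10*I*sqrt(654)/9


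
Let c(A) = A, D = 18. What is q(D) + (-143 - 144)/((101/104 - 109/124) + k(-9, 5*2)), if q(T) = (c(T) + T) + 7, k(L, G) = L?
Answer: 2160205/28719 ≈ 75.219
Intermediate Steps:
q(T) = 7 + 2*T (q(T) = (T + T) + 7 = 2*T + 7 = 7 + 2*T)
q(D) + (-143 - 144)/((101/104 - 109/124) + k(-9, 5*2)) = (7 + 2*18) + (-143 - 144)/((101/104 - 109/124) - 9) = (7 + 36) - 287/((101*(1/104) - 109*1/124) - 9) = 43 - 287/((101/104 - 109/124) - 9) = 43 - 287/(297/3224 - 9) = 43 - 287/(-28719/3224) = 43 - 287*(-3224/28719) = 43 + 925288/28719 = 2160205/28719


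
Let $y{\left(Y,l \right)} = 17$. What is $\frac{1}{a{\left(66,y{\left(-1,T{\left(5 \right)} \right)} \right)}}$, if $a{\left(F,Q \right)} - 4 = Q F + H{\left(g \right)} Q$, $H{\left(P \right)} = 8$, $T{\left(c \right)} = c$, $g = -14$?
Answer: $\frac{1}{1262} \approx 0.00079239$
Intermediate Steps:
$a{\left(F,Q \right)} = 4 + 8 Q + F Q$ ($a{\left(F,Q \right)} = 4 + \left(Q F + 8 Q\right) = 4 + \left(F Q + 8 Q\right) = 4 + \left(8 Q + F Q\right) = 4 + 8 Q + F Q$)
$\frac{1}{a{\left(66,y{\left(-1,T{\left(5 \right)} \right)} \right)}} = \frac{1}{4 + 8 \cdot 17 + 66 \cdot 17} = \frac{1}{4 + 136 + 1122} = \frac{1}{1262}$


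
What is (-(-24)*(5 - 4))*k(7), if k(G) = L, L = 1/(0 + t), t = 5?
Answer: 24/5 ≈ 4.8000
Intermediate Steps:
L = ⅕ (L = 1/(0 + 5) = 1/5 = ⅕ ≈ 0.20000)
k(G) = ⅕
(-(-24)*(5 - 4))*k(7) = -(-24)*(5 - 4)*(⅕) = -(-24)*(⅕) = -8*(-3)*(⅕) = 24*(⅕) = 24/5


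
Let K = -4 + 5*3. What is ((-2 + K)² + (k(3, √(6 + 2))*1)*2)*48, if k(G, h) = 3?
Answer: 4176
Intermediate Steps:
K = 11 (K = -4 + 15 = 11)
((-2 + K)² + (k(3, √(6 + 2))*1)*2)*48 = ((-2 + 11)² + (3*1)*2)*48 = (9² + 3*2)*48 = (81 + 6)*48 = 87*48 = 4176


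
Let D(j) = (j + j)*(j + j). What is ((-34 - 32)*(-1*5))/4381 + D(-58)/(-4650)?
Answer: -28708118/10185825 ≈ -2.8184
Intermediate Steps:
D(j) = 4*j² (D(j) = (2*j)*(2*j) = 4*j²)
((-34 - 32)*(-1*5))/4381 + D(-58)/(-4650) = ((-34 - 32)*(-1*5))/4381 + (4*(-58)²)/(-4650) = -66*(-5)*(1/4381) + (4*3364)*(-1/4650) = 330*(1/4381) + 13456*(-1/4650) = 330/4381 - 6728/2325 = -28708118/10185825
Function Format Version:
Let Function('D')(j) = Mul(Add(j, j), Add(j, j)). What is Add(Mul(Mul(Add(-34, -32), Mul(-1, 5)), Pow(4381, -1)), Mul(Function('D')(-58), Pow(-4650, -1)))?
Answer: Rational(-28708118, 10185825) ≈ -2.8184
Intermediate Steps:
Function('D')(j) = Mul(4, Pow(j, 2)) (Function('D')(j) = Mul(Mul(2, j), Mul(2, j)) = Mul(4, Pow(j, 2)))
Add(Mul(Mul(Add(-34, -32), Mul(-1, 5)), Pow(4381, -1)), Mul(Function('D')(-58), Pow(-4650, -1))) = Add(Mul(Mul(Add(-34, -32), Mul(-1, 5)), Pow(4381, -1)), Mul(Mul(4, Pow(-58, 2)), Pow(-4650, -1))) = Add(Mul(Mul(-66, -5), Rational(1, 4381)), Mul(Mul(4, 3364), Rational(-1, 4650))) = Add(Mul(330, Rational(1, 4381)), Mul(13456, Rational(-1, 4650))) = Add(Rational(330, 4381), Rational(-6728, 2325)) = Rational(-28708118, 10185825)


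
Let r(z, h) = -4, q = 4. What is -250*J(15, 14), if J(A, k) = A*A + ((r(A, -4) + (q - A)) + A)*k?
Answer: -56250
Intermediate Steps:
J(A, k) = A² (J(A, k) = A*A + ((-4 + (4 - A)) + A)*k = A² + (-A + A)*k = A² + 0*k = A² + 0 = A²)
-250*J(15, 14) = -250*15² = -250*225 = -56250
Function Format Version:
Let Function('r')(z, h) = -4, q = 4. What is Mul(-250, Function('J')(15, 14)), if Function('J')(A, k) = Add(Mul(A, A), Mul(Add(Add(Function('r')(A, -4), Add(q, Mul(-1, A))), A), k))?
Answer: -56250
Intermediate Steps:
Function('J')(A, k) = Pow(A, 2) (Function('J')(A, k) = Add(Mul(A, A), Mul(Add(Add(-4, Add(4, Mul(-1, A))), A), k)) = Add(Pow(A, 2), Mul(Add(Mul(-1, A), A), k)) = Add(Pow(A, 2), Mul(0, k)) = Add(Pow(A, 2), 0) = Pow(A, 2))
Mul(-250, Function('J')(15, 14)) = Mul(-250, Pow(15, 2)) = Mul(-250, 225) = -56250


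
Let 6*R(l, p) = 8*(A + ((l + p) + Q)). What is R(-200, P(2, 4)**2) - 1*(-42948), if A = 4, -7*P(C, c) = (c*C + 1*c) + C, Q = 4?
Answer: 128092/3 ≈ 42697.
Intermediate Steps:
P(C, c) = -C/7 - c/7 - C*c/7 (P(C, c) = -((c*C + 1*c) + C)/7 = -((C*c + c) + C)/7 = -((c + C*c) + C)/7 = -(C + c + C*c)/7 = -C/7 - c/7 - C*c/7)
R(l, p) = 32/3 + 4*l/3 + 4*p/3 (R(l, p) = (8*(4 + ((l + p) + 4)))/6 = (8*(4 + (4 + l + p)))/6 = (8*(8 + l + p))/6 = (64 + 8*l + 8*p)/6 = 32/3 + 4*l/3 + 4*p/3)
R(-200, P(2, 4)**2) - 1*(-42948) = (32/3 + (4/3)*(-200) + 4*(-1/7*2 - 1/7*4 - 1/7*2*4)**2/3) - 1*(-42948) = (32/3 - 800/3 + 4*(-2/7 - 4/7 - 8/7)**2/3) + 42948 = (32/3 - 800/3 + (4/3)*(-2)**2) + 42948 = (32/3 - 800/3 + (4/3)*4) + 42948 = (32/3 - 800/3 + 16/3) + 42948 = -752/3 + 42948 = 128092/3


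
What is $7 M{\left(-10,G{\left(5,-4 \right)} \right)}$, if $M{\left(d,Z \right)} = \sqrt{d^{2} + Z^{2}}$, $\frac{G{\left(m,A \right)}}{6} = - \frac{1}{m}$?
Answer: $\frac{14 \sqrt{634}}{5} \approx 70.502$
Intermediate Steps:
$G{\left(m,A \right)} = - \frac{6}{m}$ ($G{\left(m,A \right)} = 6 \left(- \frac{1}{m}\right) = - \frac{6}{m}$)
$M{\left(d,Z \right)} = \sqrt{Z^{2} + d^{2}}$
$7 M{\left(-10,G{\left(5,-4 \right)} \right)} = 7 \sqrt{\left(- \frac{6}{5}\right)^{2} + \left(-10\right)^{2}} = 7 \sqrt{\left(\left(-6\right) \frac{1}{5}\right)^{2} + 100} = 7 \sqrt{\left(- \frac{6}{5}\right)^{2} + 100} = 7 \sqrt{\frac{36}{25} + 100} = 7 \sqrt{\frac{2536}{25}} = 7 \frac{2 \sqrt{634}}{5} = \frac{14 \sqrt{634}}{5}$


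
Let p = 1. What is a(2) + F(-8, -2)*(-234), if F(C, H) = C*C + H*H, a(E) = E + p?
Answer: -15909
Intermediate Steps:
a(E) = 1 + E (a(E) = E + 1 = 1 + E)
F(C, H) = C² + H²
a(2) + F(-8, -2)*(-234) = (1 + 2) + ((-8)² + (-2)²)*(-234) = 3 + (64 + 4)*(-234) = 3 + 68*(-234) = 3 - 15912 = -15909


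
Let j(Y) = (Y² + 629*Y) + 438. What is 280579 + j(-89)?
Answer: 232957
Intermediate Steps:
j(Y) = 438 + Y² + 629*Y
280579 + j(-89) = 280579 + (438 + (-89)² + 629*(-89)) = 280579 + (438 + 7921 - 55981) = 280579 - 47622 = 232957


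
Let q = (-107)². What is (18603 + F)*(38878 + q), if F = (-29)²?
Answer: 978558188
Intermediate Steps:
q = 11449
F = 841
(18603 + F)*(38878 + q) = (18603 + 841)*(38878 + 11449) = 19444*50327 = 978558188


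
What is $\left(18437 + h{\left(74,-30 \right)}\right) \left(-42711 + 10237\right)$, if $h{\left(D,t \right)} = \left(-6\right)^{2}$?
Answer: $-599892202$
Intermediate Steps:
$h{\left(D,t \right)} = 36$
$\left(18437 + h{\left(74,-30 \right)}\right) \left(-42711 + 10237\right) = \left(18437 + 36\right) \left(-42711 + 10237\right) = 18473 \left(-32474\right) = -599892202$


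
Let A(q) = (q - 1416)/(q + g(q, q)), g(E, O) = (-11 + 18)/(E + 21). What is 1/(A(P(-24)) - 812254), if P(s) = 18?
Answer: -709/575942608 ≈ -1.2310e-6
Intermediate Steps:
g(E, O) = 7/(21 + E)
A(q) = (-1416 + q)/(q + 7/(21 + q)) (A(q) = (q - 1416)/(q + 7/(21 + q)) = (-1416 + q)/(q + 7/(21 + q)))
1/(A(P(-24)) - 812254) = 1/((-1416 + 18)*(21 + 18)/(7 + 18*(21 + 18)) - 812254) = 1/(-1398*39/(7 + 18*39) - 812254) = 1/(-1398*39/(7 + 702) - 812254) = 1/(-1398*39/709 - 812254) = 1/((1/709)*(-1398)*39 - 812254) = 1/(-54522/709 - 812254) = 1/(-575942608/709) = -709/575942608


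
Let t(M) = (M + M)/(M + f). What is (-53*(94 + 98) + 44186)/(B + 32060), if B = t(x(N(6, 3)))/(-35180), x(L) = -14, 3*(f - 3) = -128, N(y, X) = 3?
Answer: 6879712850/6485257097 ≈ 1.0608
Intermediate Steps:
f = -119/3 (f = 3 + (⅓)*(-128) = 3 - 128/3 = -119/3 ≈ -39.667)
t(M) = 2*M/(-119/3 + M) (t(M) = (M + M)/(M - 119/3) = (2*M)/(-119/3 + M) = 2*M/(-119/3 + M))
B = -3/202285 (B = (6*(-14)/(-119 + 3*(-14)))/(-35180) = (6*(-14)/(-119 - 42))*(-1/35180) = (6*(-14)/(-161))*(-1/35180) = (6*(-14)*(-1/161))*(-1/35180) = (12/23)*(-1/35180) = -3/202285 ≈ -1.4831e-5)
(-53*(94 + 98) + 44186)/(B + 32060) = (-53*(94 + 98) + 44186)/(-3/202285 + 32060) = (-53*192 + 44186)/(6485257097/202285) = (-10176 + 44186)*(202285/6485257097) = 34010*(202285/6485257097) = 6879712850/6485257097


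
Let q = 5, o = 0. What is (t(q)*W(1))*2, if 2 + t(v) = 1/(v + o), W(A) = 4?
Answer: -72/5 ≈ -14.400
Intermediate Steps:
t(v) = -2 + 1/v (t(v) = -2 + 1/(v + 0) = -2 + 1/v)
(t(q)*W(1))*2 = ((-2 + 1/5)*4)*2 = ((-2 + ⅕)*4)*2 = -9/5*4*2 = -36/5*2 = -72/5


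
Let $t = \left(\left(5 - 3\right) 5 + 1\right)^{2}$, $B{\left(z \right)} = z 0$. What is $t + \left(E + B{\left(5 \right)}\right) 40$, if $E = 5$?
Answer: $321$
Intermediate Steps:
$B{\left(z \right)} = 0$
$t = 121$ ($t = \left(2 \cdot 5 + 1\right)^{2} = \left(10 + 1\right)^{2} = 11^{2} = 121$)
$t + \left(E + B{\left(5 \right)}\right) 40 = 121 + \left(5 + 0\right) 40 = 121 + 5 \cdot 40 = 121 + 200 = 321$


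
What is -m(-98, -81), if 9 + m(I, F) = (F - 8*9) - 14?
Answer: 176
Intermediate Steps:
m(I, F) = -95 + F (m(I, F) = -9 + ((F - 8*9) - 14) = -9 + ((F - 72) - 14) = -9 + ((-72 + F) - 14) = -9 + (-86 + F) = -95 + F)
-m(-98, -81) = -(-95 - 81) = -1*(-176) = 176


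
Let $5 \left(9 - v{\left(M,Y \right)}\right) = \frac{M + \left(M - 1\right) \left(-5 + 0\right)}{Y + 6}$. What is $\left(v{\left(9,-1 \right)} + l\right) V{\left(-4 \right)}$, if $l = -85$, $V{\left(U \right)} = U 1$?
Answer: $\frac{7476}{25} \approx 299.04$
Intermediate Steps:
$V{\left(U \right)} = U$
$v{\left(M,Y \right)} = 9 - \frac{5 - 4 M}{5 \left(6 + Y\right)}$ ($v{\left(M,Y \right)} = 9 - \frac{\left(M + \left(M - 1\right) \left(-5 + 0\right)\right) \frac{1}{Y + 6}}{5} = 9 - \frac{\left(M + \left(-1 + M\right) \left(-5\right)\right) \frac{1}{6 + Y}}{5} = 9 - \frac{\left(M - \left(-5 + 5 M\right)\right) \frac{1}{6 + Y}}{5} = 9 - \frac{\left(5 - 4 M\right) \frac{1}{6 + Y}}{5} = 9 - \frac{\frac{1}{6 + Y} \left(5 - 4 M\right)}{5} = 9 - \frac{5 - 4 M}{5 \left(6 + Y\right)}$)
$\left(v{\left(9,-1 \right)} + l\right) V{\left(-4 \right)} = \left(\frac{265 + 4 \cdot 9 + 45 \left(-1\right)}{5 \left(6 - 1\right)} - 85\right) \left(-4\right) = \left(\frac{265 + 36 - 45}{5 \cdot 5} - 85\right) \left(-4\right) = \left(\frac{1}{5} \cdot \frac{1}{5} \cdot 256 - 85\right) \left(-4\right) = \left(\frac{256}{25} - 85\right) \left(-4\right) = \left(- \frac{1869}{25}\right) \left(-4\right) = \frac{7476}{25}$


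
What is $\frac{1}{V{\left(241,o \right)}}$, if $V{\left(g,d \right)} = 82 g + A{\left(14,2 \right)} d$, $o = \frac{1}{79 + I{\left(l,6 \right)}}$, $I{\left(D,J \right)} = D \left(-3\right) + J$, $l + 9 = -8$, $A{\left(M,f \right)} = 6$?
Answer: $\frac{68}{1343819} \approx 5.0602 \cdot 10^{-5}$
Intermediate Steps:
$l = -17$ ($l = -9 - 8 = -17$)
$I{\left(D,J \right)} = J - 3 D$ ($I{\left(D,J \right)} = - 3 D + J = J - 3 D$)
$o = \frac{1}{136}$ ($o = \frac{1}{79 + \left(6 - -51\right)} = \frac{1}{79 + \left(6 + 51\right)} = \frac{1}{79 + 57} = \frac{1}{136} \approx 0.0073529$)
$V{\left(g,d \right)} = 6 d + 82 g$ ($V{\left(g,d \right)} = 82 g + 6 d = 6 d + 82 g$)
$\frac{1}{V{\left(241,o \right)}} = \frac{1}{6 \cdot \frac{1}{136} + 82 \cdot 241} = \frac{1}{\frac{3}{68} + 19762} = \frac{1}{\frac{1343819}{68}} = \frac{68}{1343819}$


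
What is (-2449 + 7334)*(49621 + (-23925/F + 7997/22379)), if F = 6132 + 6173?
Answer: 580417695291995/2394553 ≈ 2.4239e+8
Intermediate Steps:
F = 12305
(-2449 + 7334)*(49621 + (-23925/F + 7997/22379)) = (-2449 + 7334)*(49621 + (-23925/12305 + 7997/22379)) = 4885*(49621 + (-23925*1/12305 + 7997*(1/22379))) = 4885*(49621 + (-4785/2461 + 7997/22379)) = 4885*(49621 - 3800126/2394553) = 4885*(118816314287/2394553) = 580417695291995/2394553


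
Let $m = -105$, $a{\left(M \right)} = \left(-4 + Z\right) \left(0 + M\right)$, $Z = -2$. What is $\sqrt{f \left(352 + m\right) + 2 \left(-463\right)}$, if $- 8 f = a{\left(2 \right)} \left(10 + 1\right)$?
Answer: $\frac{\sqrt{12598}}{2} \approx 56.12$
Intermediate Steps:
$a{\left(M \right)} = - 6 M$ ($a{\left(M \right)} = \left(-4 - 2\right) \left(0 + M\right) = - 6 M$)
$f = \frac{33}{2}$ ($f = - \frac{\left(-6\right) 2 \left(10 + 1\right)}{8} = - \frac{\left(-12\right) 11}{8} = \left(- \frac{1}{8}\right) \left(-132\right) = \frac{33}{2} \approx 16.5$)
$\sqrt{f \left(352 + m\right) + 2 \left(-463\right)} = \sqrt{\frac{33 \left(352 - 105\right)}{2} + 2 \left(-463\right)} = \sqrt{\frac{33}{2} \cdot 247 - 926} = \sqrt{\frac{8151}{2} - 926} = \sqrt{\frac{6299}{2}} = \frac{\sqrt{12598}}{2}$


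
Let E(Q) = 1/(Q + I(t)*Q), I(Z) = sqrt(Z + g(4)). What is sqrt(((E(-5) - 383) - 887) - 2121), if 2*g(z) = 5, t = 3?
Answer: sqrt(-169560 - 84775*sqrt(22))/(5*sqrt(2 + sqrt(22))) ≈ 58.233*I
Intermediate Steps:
g(z) = 5/2 (g(z) = (1/2)*5 = 5/2)
I(Z) = sqrt(5/2 + Z) (I(Z) = sqrt(Z + 5/2) = sqrt(5/2 + Z))
E(Q) = 1/(Q + Q*sqrt(22)/2) (E(Q) = 1/(Q + (sqrt(10 + 4*3)/2)*Q) = 1/(Q + (sqrt(10 + 12)/2)*Q) = 1/(Q + (sqrt(22)/2)*Q) = 1/(Q + Q*sqrt(22)/2))
sqrt(((E(-5) - 383) - 887) - 2121) = sqrt(((2/(-5*(2 + sqrt(22))) - 383) - 887) - 2121) = sqrt(((2*(-1/5)/(2 + sqrt(22)) - 383) - 887) - 2121) = sqrt(((-2/(5*(2 + sqrt(22))) - 383) - 887) - 2121) = sqrt(((-383 - 2/(5*(2 + sqrt(22)))) - 887) - 2121) = sqrt((-1270 - 2/(5*(2 + sqrt(22)))) - 2121) = sqrt(-3391 - 2/(5*(2 + sqrt(22))))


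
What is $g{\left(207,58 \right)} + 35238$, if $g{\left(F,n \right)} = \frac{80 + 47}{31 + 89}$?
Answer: $\frac{4228687}{120} \approx 35239.0$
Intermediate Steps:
$g{\left(F,n \right)} = \frac{127}{120}$
$g{\left(207,58 \right)} + 35238 = \frac{127}{120} + 35238 = \frac{4228687}{120}$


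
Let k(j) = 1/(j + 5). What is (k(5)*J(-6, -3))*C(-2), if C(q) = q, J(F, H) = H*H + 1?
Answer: -2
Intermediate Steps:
k(j) = 1/(5 + j)
J(F, H) = 1 + H**2 (J(F, H) = H**2 + 1 = 1 + H**2)
(k(5)*J(-6, -3))*C(-2) = ((1 + (-3)**2)/(5 + 5))*(-2) = ((1 + 9)/10)*(-2) = ((1/10)*10)*(-2) = 1*(-2) = -2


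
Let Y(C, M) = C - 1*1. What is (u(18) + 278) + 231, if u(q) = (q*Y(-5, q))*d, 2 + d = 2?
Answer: 509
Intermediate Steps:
Y(C, M) = -1 + C (Y(C, M) = C - 1 = -1 + C)
d = 0 (d = -2 + 2 = 0)
u(q) = 0 (u(q) = (q*(-1 - 5))*0 = (q*(-6))*0 = -6*q*0 = 0)
(u(18) + 278) + 231 = (0 + 278) + 231 = 278 + 231 = 509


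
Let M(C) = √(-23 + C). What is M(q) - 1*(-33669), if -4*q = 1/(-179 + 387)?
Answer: 33669 + I*√248781/104 ≈ 33669.0 + 4.796*I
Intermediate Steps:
q = -1/832 (q = -1/(4*(-179 + 387)) = -¼/208 = -¼*1/208 = -1/832 ≈ -0.0012019)
M(q) - 1*(-33669) = √(-23 - 1/832) - 1*(-33669) = √(-19137/832) + 33669 = I*√248781/104 + 33669 = 33669 + I*√248781/104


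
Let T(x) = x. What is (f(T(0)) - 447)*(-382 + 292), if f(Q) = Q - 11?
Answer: 41220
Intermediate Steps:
f(Q) = -11 + Q
(f(T(0)) - 447)*(-382 + 292) = ((-11 + 0) - 447)*(-382 + 292) = (-11 - 447)*(-90) = -458*(-90) = 41220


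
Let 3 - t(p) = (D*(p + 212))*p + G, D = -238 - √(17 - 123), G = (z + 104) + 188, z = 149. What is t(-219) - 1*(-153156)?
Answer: 517572 + 1533*I*√106 ≈ 5.1757e+5 + 15783.0*I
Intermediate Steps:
G = 441 (G = (149 + 104) + 188 = 253 + 188 = 441)
D = -238 - I*√106 (D = -238 - √(-106) = -238 - I*√106 ≈ -238.0 - 10.296*I)
t(p) = -438 - p*(-238 - I*√106)*(212 + p) (t(p) = 3 - (((-238 - I*√106)*(p + 212))*p + 441) = 3 - (((-238 - I*√106)*(212 + p))*p + 441) = 3 - (p*(-238 - I*√106)*(212 + p) + 441) = 3 - (441 + p*(-238 - I*√106)*(212 + p)) = 3 + (-441 - p*(-238 - I*√106)*(212 + p)) = -438 - p*(-238 - I*√106)*(212 + p))
t(-219) - 1*(-153156) = (-438 + (-219)²*(238 + I*√106) + 212*(-219)*(238 + I*√106)) - 1*(-153156) = (-438 + 47961*(238 + I*√106) + (-11049864 - 46428*I*√106)) + 153156 = (-438 + (11414718 + 47961*I*√106) + (-11049864 - 46428*I*√106)) + 153156 = (364416 + 1533*I*√106) + 153156 = 517572 + 1533*I*√106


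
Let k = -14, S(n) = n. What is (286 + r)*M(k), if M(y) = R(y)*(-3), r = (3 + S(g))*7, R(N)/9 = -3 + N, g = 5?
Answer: 156978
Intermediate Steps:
R(N) = -27 + 9*N (R(N) = 9*(-3 + N) = -27 + 9*N)
r = 56 (r = (3 + 5)*7 = 8*7 = 56)
M(y) = 81 - 27*y (M(y) = (-27 + 9*y)*(-3) = 81 - 27*y)
(286 + r)*M(k) = (286 + 56)*(81 - 27*(-14)) = 342*(81 + 378) = 342*459 = 156978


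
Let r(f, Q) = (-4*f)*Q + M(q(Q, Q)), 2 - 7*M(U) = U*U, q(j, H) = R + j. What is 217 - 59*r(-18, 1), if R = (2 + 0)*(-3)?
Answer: -26860/7 ≈ -3837.1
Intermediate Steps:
R = -6 (R = 2*(-3) = -6)
q(j, H) = -6 + j
M(U) = 2/7 - U²/7 (M(U) = 2/7 - U*U/7 = 2/7 - U²/7)
r(f, Q) = 2/7 - (-6 + Q)²/7 - 4*Q*f (r(f, Q) = (-4*f)*Q + (2/7 - (-6 + Q)²/7) = -4*Q*f + (2/7 - (-6 + Q)²/7) = 2/7 - (-6 + Q)²/7 - 4*Q*f)
217 - 59*r(-18, 1) = 217 - 59*(2/7 - (-6 + 1)²/7 - 4*1*(-18)) = 217 - 59*(2/7 - ⅐*(-5)² + 72) = 217 - 59*(2/7 - ⅐*25 + 72) = 217 - 59*(2/7 - 25/7 + 72) = 217 - 59*481/7 = 217 - 28379/7 = -26860/7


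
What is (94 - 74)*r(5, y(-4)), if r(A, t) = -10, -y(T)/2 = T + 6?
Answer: -200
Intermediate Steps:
y(T) = -12 - 2*T (y(T) = -2*(T + 6) = -2*(6 + T) = -12 - 2*T)
(94 - 74)*r(5, y(-4)) = (94 - 74)*(-10) = 20*(-10) = -200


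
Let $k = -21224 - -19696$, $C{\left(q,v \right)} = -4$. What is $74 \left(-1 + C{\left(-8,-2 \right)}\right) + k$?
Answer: $-1898$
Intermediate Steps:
$k = -1528$ ($k = -21224 + 19696 = -1528$)
$74 \left(-1 + C{\left(-8,-2 \right)}\right) + k = 74 \left(-1 - 4\right) - 1528 = 74 \left(-5\right) - 1528 = -370 - 1528 = -1898$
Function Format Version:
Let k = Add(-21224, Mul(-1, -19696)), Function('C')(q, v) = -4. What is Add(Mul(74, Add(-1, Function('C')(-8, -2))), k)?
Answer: -1898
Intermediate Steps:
k = -1528 (k = Add(-21224, 19696) = -1528)
Add(Mul(74, Add(-1, Function('C')(-8, -2))), k) = Add(Mul(74, Add(-1, -4)), -1528) = Add(Mul(74, -5), -1528) = Add(-370, -1528) = -1898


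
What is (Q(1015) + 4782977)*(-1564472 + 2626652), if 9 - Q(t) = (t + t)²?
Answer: 703254507480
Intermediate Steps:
Q(t) = 9 - 4*t² (Q(t) = 9 - (t + t)² = 9 - (2*t)² = 9 - 4*t²)
(Q(1015) + 4782977)*(-1564472 + 2626652) = ((9 - 4*1015²) + 4782977)*(-1564472 + 2626652) = ((9 - 4*1030225) + 4782977)*1062180 = ((9 - 4120900) + 4782977)*1062180 = (-4120891 + 4782977)*1062180 = 662086*1062180 = 703254507480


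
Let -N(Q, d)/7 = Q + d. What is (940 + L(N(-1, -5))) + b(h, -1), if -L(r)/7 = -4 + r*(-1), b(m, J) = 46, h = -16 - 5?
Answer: 1308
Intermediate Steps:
h = -21
N(Q, d) = -7*Q - 7*d (N(Q, d) = -7*(Q + d) = -7*Q - 7*d)
L(r) = 28 + 7*r (L(r) = -7*(-4 + r*(-1)) = -7*(-4 - r) = 28 + 7*r)
(940 + L(N(-1, -5))) + b(h, -1) = (940 + (28 + 7*(-7*(-1) - 7*(-5)))) + 46 = (940 + (28 + 7*(7 + 35))) + 46 = (940 + (28 + 7*42)) + 46 = (940 + (28 + 294)) + 46 = (940 + 322) + 46 = 1262 + 46 = 1308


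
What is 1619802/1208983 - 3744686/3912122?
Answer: 904800662753/2364844495963 ≈ 0.38260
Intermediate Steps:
1619802/1208983 - 3744686/3912122 = 1619802*(1/1208983) - 3744686*1/3912122 = 1619802/1208983 - 1872343/1956061 = 904800662753/2364844495963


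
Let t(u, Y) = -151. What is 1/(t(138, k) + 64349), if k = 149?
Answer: 1/64198 ≈ 1.5577e-5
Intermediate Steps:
1/(t(138, k) + 64349) = 1/(-151 + 64349) = 1/64198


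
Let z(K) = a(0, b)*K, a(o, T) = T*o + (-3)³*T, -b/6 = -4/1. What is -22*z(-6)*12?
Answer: -1026432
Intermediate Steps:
b = 24 (b = -(-24)/1 = -(-24) = -6*(-4) = 24)
a(o, T) = -27*T + T*o (a(o, T) = T*o - 27*T = -27*T + T*o)
z(K) = -648*K (z(K) = (24*(-27 + 0))*K = (24*(-27))*K = -648*K)
-22*z(-6)*12 = -(-14256)*(-6)*12 = -22*3888*12 = -85536*12 = -1026432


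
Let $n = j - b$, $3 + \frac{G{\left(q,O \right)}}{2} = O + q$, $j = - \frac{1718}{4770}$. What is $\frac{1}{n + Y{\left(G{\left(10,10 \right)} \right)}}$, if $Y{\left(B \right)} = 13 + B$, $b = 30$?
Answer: $\frac{2385}{39686} \approx 0.060097$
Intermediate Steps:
$j = - \frac{859}{2385}$ ($j = \left(-1718\right) \frac{1}{4770} = - \frac{859}{2385} \approx -0.36017$)
$G{\left(q,O \right)} = -6 + 2 O + 2 q$ ($G{\left(q,O \right)} = -6 + 2 \left(O + q\right) = -6 + \left(2 O + 2 q\right) = -6 + 2 O + 2 q$)
$n = - \frac{72409}{2385}$ ($n = - \frac{859}{2385} - 30 = - \frac{72409}{2385} \approx -30.36$)
$\frac{1}{n + Y{\left(G{\left(10,10 \right)} \right)}} = \frac{1}{- \frac{72409}{2385} + \left(13 + \left(-6 + 2 \cdot 10 + 2 \cdot 10\right)\right)} = \frac{1}{- \frac{72409}{2385} + \left(13 + \left(-6 + 20 + 20\right)\right)} = \frac{1}{- \frac{72409}{2385} + \left(13 + 34\right)} = \frac{1}{- \frac{72409}{2385} + 47} = \frac{1}{\frac{39686}{2385}} = \frac{2385}{39686}$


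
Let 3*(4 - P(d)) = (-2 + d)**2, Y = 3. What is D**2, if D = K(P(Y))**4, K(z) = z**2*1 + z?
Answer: 316348490636206336/43046721 ≈ 7.3490e+9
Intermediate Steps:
P(d) = 4 - (-2 + d)**2/3
K(z) = z + z**2 (K(z) = z**2 + z = z + z**2)
D = 562448656/6561 (D = ((4 - (-2 + 3)**2/3)*(1 + (4 - (-2 + 3)**2/3)))**4 = ((4 - 1/3*1**2)*(1 + (4 - 1/3*1**2)))**4 = ((4 - 1/3*1)*(1 + (4 - 1/3*1)))**4 = ((4 - 1/3)*(1 + (4 - 1/3)))**4 = (11*(1 + 11/3)/3)**4 = ((11/3)*(14/3))**4 = (154/9)**4 = 562448656/6561 ≈ 85726.)
D**2 = (562448656/6561)**2 = 316348490636206336/43046721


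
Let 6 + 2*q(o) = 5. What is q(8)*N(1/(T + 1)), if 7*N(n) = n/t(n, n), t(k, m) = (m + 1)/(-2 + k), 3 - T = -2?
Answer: 11/588 ≈ 0.018707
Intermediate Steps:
T = 5 (T = 3 - 1*(-2) = 3 + 2 = 5)
q(o) = -½ (q(o) = -3 + (½)*5 = -3 + 5/2 = -½)
t(k, m) = (1 + m)/(-2 + k)
N(n) = n*(-2 + n)/(7*(1 + n)) (N(n) = (n/(((1 + n)/(-2 + n))))/7 = (n*((-2 + n)/(1 + n)))/7 = (n*(-2 + n)/(1 + n))/7 = n*(-2 + n)/(7*(1 + n)))
q(8)*N(1/(T + 1)) = -(-2 + 1/(5 + 1))/(14*(5 + 1)*(1 + 1/(5 + 1))) = -(-2 + 1/6)/(14*6*(1 + 1/6)) = -(-2 + ⅙)/(14*6*(1 + ⅙)) = -(-11)/(14*6*7/6*6) = -6*(-11)/(14*6*7*6) = -½*(-11/294) = 11/588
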